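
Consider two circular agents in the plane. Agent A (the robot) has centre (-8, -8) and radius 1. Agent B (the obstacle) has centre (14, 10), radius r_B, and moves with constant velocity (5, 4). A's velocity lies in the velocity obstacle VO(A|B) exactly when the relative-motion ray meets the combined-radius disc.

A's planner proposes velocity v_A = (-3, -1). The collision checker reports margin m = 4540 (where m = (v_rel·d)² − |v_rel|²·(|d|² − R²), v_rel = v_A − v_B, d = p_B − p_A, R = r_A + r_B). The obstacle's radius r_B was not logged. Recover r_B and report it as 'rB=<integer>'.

m = 4540
d = (22, 18);  v_rel = (-8, -5),  |v_rel|² = 89
v_rel×d = (-8)·(18) − (-5)·(22) = -34
since m = R²·89 − (-34)²:  R² = (1156 + 4540) / 89 = 64
R = √64 = 8  ⇒  r_B = 8 − 1 = 7

rB=7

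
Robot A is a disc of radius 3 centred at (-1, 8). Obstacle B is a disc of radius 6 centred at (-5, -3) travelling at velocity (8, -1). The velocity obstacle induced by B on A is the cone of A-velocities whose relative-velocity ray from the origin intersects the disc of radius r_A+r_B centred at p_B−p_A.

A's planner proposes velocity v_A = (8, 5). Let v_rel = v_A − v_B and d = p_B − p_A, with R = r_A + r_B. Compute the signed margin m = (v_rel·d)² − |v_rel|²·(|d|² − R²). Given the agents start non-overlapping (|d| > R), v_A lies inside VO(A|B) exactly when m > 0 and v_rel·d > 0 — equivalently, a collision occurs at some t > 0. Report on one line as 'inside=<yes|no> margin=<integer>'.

d = (-4, -11),  |d|² = 137;  R = 3+6 = 9,  c = 137−9² = 56
v_rel = (0, 6),  |v_rel|² = 36;  v_rel·d = (0)·(-4) + (6)·(-11) = -66
36·t² + 132·t + 56 = 0  ⇒  m = (-66)² − 36·56 = 2340
m = 2340 > 0,  v_rel·d = -66 < 0  ⇒  outside

inside=no margin=2340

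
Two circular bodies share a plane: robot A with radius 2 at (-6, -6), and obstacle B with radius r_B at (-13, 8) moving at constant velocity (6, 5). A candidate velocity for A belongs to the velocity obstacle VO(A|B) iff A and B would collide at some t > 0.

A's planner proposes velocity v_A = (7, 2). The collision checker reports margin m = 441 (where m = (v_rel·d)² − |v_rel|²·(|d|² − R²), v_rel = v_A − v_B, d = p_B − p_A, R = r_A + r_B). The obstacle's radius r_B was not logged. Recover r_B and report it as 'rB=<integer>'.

m = 441
d = (-7, 14);  v_rel = (1, -3),  |v_rel|² = 10
v_rel×d = (1)·(14) − (-3)·(-7) = -7
since m = R²·10 − (-7)²:  R² = (49 + 441) / 10 = 49
R = √49 = 7  ⇒  r_B = 7 − 2 = 5

rB=5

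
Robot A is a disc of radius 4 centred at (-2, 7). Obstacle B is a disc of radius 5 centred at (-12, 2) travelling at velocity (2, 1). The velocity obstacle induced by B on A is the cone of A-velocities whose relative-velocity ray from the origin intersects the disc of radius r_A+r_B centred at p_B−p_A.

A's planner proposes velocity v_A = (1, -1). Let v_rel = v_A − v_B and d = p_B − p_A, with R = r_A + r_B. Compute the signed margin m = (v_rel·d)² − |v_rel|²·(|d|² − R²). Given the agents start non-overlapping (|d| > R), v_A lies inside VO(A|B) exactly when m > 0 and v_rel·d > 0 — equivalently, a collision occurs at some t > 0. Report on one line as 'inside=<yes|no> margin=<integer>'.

d = (-10, -5),  |d|² = 125;  R = 4+5 = 9,  c = 125−9² = 44
v_rel = (-1, -2),  |v_rel|² = 5;  v_rel·d = (-1)·(-10) + (-2)·(-5) = 20
5·t² − 40·t + 44 = 0  ⇒  m = 20² − 5·44 = 180
m = 180 > 0,  v_rel·d = 20 > 0  ⇒  inside

inside=yes margin=180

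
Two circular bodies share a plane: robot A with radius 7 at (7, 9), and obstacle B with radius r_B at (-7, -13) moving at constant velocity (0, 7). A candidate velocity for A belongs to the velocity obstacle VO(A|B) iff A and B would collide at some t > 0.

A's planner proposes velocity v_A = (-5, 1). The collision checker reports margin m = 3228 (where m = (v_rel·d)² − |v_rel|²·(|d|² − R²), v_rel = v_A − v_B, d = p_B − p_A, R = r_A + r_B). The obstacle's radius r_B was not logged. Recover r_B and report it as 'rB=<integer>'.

m = 3228
d = (-14, -22);  v_rel = (-5, -6),  |v_rel|² = 61
v_rel×d = (-5)·(-22) − (-6)·(-14) = 26
since m = R²·61 − 26²:  R² = (676 + 3228) / 61 = 64
R = √64 = 8  ⇒  r_B = 8 − 7 = 1

rB=1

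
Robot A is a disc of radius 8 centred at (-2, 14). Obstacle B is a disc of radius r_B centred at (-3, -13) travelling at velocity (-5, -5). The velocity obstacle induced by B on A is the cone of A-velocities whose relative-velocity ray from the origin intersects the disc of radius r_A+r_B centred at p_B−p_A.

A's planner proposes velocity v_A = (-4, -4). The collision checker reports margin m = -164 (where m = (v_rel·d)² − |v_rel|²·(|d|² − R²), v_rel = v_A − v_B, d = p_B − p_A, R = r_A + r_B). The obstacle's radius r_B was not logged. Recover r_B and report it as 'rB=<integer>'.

m = -164
d = (-1, -27);  v_rel = (1, 1),  |v_rel|² = 2
v_rel×d = (1)·(-27) − (1)·(-1) = -26
since m = R²·2 − (-26)²:  R² = (676 + -164) / 2 = 256
R = √256 = 16  ⇒  r_B = 16 − 8 = 8

rB=8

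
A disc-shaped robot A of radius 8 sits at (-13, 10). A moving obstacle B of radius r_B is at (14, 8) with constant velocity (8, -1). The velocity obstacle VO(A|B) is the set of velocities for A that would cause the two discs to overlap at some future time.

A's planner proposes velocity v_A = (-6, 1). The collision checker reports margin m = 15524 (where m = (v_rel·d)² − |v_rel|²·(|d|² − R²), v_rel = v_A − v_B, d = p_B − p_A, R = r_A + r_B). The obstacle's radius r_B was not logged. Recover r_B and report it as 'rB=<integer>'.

m = 15524
d = (27, -2);  v_rel = (-14, 2),  |v_rel|² = 200
v_rel×d = (-14)·(-2) − (2)·(27) = -26
since m = R²·200 − (-26)²:  R² = (676 + 15524) / 200 = 81
R = √81 = 9  ⇒  r_B = 9 − 8 = 1

rB=1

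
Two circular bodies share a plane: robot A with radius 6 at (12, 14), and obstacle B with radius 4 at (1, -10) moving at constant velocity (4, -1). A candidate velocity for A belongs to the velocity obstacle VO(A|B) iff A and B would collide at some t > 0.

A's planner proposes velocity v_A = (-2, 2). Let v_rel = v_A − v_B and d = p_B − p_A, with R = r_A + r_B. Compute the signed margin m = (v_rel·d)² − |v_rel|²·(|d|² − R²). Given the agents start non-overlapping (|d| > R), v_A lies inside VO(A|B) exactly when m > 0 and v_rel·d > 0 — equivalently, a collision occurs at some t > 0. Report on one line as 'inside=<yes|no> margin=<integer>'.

d = (-11, -24),  |d|² = 697;  R = 6+4 = 10,  c = 697−10² = 597
v_rel = (-6, 3),  |v_rel|² = 45;  v_rel·d = (-6)·(-11) + (3)·(-24) = -6
45·t² + 12·t + 597 = 0  ⇒  m = (-6)² − 45·597 = -26829
m = -26829 < 0,  v_rel·d = -6 < 0  ⇒  outside

inside=no margin=-26829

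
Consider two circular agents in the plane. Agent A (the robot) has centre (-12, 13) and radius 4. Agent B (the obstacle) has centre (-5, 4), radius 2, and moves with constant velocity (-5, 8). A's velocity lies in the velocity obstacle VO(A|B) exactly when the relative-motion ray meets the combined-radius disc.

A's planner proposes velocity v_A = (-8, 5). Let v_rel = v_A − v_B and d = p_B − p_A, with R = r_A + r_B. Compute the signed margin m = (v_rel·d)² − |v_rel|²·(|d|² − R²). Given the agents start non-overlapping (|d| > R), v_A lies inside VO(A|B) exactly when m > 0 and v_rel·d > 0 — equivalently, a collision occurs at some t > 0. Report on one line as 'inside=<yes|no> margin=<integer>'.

d = (7, -9),  |d|² = 130;  R = 4+2 = 6,  c = 130−6² = 94
v_rel = (-3, -3),  |v_rel|² = 18;  v_rel·d = (-3)·(7) + (-3)·(-9) = 6
18·t² − 12·t + 94 = 0  ⇒  m = 6² − 18·94 = -1656
m = -1656 < 0,  v_rel·d = 6 > 0  ⇒  outside

inside=no margin=-1656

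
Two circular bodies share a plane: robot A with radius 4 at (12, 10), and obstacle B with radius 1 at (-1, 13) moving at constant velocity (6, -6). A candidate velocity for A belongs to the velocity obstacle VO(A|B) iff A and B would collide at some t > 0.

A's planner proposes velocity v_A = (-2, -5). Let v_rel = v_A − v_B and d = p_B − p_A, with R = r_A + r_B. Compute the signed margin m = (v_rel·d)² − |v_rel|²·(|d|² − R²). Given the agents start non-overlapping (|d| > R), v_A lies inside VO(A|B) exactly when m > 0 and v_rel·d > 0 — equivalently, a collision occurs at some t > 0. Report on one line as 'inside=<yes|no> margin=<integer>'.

d = (-13, 3),  |d|² = 178;  R = 4+1 = 5,  c = 178−5² = 153
v_rel = (-8, 1),  |v_rel|² = 65;  v_rel·d = (-8)·(-13) + (1)·(3) = 107
65·t² − 214·t + 153 = 0  ⇒  m = 107² − 65·153 = 1504
m = 1504 > 0,  v_rel·d = 107 > 0  ⇒  inside

inside=yes margin=1504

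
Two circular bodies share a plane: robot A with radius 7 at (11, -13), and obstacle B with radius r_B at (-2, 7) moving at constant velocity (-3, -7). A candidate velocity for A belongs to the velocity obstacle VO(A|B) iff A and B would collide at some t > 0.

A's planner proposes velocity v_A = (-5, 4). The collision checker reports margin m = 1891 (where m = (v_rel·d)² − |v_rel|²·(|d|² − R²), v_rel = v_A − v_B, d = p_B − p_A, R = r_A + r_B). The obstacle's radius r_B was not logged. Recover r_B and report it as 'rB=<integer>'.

m = 1891
d = (-13, 20);  v_rel = (-2, 11),  |v_rel|² = 125
v_rel×d = (-2)·(20) − (11)·(-13) = 103
since m = R²·125 − 103²:  R² = (10609 + 1891) / 125 = 100
R = √100 = 10  ⇒  r_B = 10 − 7 = 3

rB=3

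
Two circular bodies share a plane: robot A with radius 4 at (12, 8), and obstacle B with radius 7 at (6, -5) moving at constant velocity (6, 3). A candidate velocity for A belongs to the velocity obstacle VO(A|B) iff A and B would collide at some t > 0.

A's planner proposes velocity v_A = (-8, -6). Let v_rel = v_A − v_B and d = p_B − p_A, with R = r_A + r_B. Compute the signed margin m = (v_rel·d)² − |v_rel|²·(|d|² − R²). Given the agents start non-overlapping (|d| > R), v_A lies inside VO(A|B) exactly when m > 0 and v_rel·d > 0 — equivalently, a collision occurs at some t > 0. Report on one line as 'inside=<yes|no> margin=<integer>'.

d = (-6, -13),  |d|² = 205;  R = 4+7 = 11,  c = 205−11² = 84
v_rel = (-14, -9),  |v_rel|² = 277;  v_rel·d = (-14)·(-6) + (-9)·(-13) = 201
277·t² − 402·t + 84 = 0  ⇒  m = 201² − 277·84 = 17133
m = 17133 > 0,  v_rel·d = 201 > 0  ⇒  inside

inside=yes margin=17133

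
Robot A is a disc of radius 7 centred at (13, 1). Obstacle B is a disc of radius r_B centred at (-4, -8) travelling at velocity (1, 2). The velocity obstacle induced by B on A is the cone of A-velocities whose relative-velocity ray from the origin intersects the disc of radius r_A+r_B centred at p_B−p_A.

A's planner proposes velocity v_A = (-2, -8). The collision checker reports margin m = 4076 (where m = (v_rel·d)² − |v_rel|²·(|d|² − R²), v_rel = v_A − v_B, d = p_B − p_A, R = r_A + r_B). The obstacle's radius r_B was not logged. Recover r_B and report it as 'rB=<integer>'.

m = 4076
d = (-17, -9);  v_rel = (-3, -10),  |v_rel|² = 109
v_rel×d = (-3)·(-9) − (-10)·(-17) = -143
since m = R²·109 − (-143)²:  R² = (20449 + 4076) / 109 = 225
R = √225 = 15  ⇒  r_B = 15 − 7 = 8

rB=8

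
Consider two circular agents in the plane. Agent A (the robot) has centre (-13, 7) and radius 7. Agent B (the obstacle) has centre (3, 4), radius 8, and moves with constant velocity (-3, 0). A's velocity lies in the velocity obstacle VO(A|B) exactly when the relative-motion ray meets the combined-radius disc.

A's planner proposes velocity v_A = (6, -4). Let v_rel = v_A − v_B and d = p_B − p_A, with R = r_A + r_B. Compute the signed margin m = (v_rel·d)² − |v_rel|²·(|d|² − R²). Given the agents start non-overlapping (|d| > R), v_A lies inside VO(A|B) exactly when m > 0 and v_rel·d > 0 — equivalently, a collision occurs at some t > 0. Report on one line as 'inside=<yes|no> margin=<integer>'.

d = (16, -3),  |d|² = 265;  R = 7+8 = 15,  c = 265−15² = 40
v_rel = (9, -4),  |v_rel|² = 97;  v_rel·d = (9)·(16) + (-4)·(-3) = 156
97·t² − 312·t + 40 = 0  ⇒  m = 156² − 97·40 = 20456
m = 20456 > 0,  v_rel·d = 156 > 0  ⇒  inside

inside=yes margin=20456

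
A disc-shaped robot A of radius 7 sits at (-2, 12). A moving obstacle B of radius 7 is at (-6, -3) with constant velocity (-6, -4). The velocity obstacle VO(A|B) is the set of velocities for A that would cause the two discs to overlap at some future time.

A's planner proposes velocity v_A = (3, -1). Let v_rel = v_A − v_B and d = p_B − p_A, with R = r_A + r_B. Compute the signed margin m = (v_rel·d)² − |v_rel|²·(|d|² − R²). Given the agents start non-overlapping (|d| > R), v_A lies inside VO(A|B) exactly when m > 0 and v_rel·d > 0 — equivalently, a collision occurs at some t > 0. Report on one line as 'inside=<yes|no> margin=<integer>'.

d = (-4, -15),  |d|² = 241;  R = 7+7 = 14,  c = 241−14² = 45
v_rel = (9, 3),  |v_rel|² = 90;  v_rel·d = (9)·(-4) + (3)·(-15) = -81
90·t² + 162·t + 45 = 0  ⇒  m = (-81)² − 90·45 = 2511
m = 2511 > 0,  v_rel·d = -81 < 0  ⇒  outside

inside=no margin=2511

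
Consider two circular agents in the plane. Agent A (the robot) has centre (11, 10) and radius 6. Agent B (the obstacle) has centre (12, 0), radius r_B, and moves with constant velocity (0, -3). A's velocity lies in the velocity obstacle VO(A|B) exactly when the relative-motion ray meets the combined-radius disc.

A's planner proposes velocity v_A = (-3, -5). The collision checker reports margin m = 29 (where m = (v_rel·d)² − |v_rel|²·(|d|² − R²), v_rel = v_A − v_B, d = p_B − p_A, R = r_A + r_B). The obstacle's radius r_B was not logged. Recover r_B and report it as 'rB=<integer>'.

m = 29
d = (1, -10);  v_rel = (-3, -2),  |v_rel|² = 13
v_rel×d = (-3)·(-10) − (-2)·(1) = 32
since m = R²·13 − 32²:  R² = (1024 + 29) / 13 = 81
R = √81 = 9  ⇒  r_B = 9 − 6 = 3

rB=3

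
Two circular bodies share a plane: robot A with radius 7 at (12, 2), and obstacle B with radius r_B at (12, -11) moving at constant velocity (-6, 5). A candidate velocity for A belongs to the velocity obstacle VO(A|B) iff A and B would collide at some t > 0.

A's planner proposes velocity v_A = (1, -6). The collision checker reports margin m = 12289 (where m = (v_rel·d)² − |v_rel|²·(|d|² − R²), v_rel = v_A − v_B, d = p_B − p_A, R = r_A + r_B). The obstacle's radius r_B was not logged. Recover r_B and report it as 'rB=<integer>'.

m = 12289
d = (0, -13);  v_rel = (7, -11),  |v_rel|² = 170
v_rel×d = (7)·(-13) − (-11)·(0) = -91
since m = R²·170 − (-91)²:  R² = (8281 + 12289) / 170 = 121
R = √121 = 11  ⇒  r_B = 11 − 7 = 4

rB=4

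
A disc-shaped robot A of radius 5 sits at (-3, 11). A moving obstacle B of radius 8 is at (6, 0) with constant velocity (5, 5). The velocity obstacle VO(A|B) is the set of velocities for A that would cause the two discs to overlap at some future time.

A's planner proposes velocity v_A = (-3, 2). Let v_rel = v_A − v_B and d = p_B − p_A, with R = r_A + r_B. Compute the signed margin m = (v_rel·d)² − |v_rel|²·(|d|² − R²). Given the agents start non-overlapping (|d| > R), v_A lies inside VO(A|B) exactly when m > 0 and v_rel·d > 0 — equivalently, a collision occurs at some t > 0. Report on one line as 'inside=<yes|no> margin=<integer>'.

d = (9, -11),  |d|² = 202;  R = 5+8 = 13,  c = 202−13² = 33
v_rel = (-8, -3),  |v_rel|² = 73;  v_rel·d = (-8)·(9) + (-3)·(-11) = -39
73·t² + 78·t + 33 = 0  ⇒  m = (-39)² − 73·33 = -888
m = -888 < 0,  v_rel·d = -39 < 0  ⇒  outside

inside=no margin=-888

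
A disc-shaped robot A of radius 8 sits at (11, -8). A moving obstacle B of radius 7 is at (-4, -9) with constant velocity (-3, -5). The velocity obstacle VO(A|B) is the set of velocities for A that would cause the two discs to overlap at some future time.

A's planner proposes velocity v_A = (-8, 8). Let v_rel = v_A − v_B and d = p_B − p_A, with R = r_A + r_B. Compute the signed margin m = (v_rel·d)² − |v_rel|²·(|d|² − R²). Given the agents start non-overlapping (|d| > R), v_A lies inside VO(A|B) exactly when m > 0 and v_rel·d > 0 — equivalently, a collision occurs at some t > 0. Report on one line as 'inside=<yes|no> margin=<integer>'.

d = (-15, -1),  |d|² = 226;  R = 8+7 = 15,  c = 226−15² = 1
v_rel = (-5, 13),  |v_rel|² = 194;  v_rel·d = (-5)·(-15) + (13)·(-1) = 62
194·t² − 124·t + 1 = 0  ⇒  m = 62² − 194·1 = 3650
m = 3650 > 0,  v_rel·d = 62 > 0  ⇒  inside

inside=yes margin=3650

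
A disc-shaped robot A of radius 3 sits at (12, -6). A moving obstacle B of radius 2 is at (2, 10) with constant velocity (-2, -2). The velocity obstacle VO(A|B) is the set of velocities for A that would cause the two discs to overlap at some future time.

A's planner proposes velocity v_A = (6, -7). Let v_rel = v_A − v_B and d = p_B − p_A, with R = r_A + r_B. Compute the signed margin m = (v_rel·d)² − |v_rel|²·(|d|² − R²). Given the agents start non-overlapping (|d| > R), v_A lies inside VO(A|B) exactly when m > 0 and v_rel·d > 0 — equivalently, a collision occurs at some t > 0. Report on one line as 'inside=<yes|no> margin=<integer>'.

d = (-10, 16),  |d|² = 356;  R = 3+2 = 5,  c = 356−5² = 331
v_rel = (8, -5),  |v_rel|² = 89;  v_rel·d = (8)·(-10) + (-5)·(16) = -160
89·t² + 320·t + 331 = 0  ⇒  m = (-160)² − 89·331 = -3859
m = -3859 < 0,  v_rel·d = -160 < 0  ⇒  outside

inside=no margin=-3859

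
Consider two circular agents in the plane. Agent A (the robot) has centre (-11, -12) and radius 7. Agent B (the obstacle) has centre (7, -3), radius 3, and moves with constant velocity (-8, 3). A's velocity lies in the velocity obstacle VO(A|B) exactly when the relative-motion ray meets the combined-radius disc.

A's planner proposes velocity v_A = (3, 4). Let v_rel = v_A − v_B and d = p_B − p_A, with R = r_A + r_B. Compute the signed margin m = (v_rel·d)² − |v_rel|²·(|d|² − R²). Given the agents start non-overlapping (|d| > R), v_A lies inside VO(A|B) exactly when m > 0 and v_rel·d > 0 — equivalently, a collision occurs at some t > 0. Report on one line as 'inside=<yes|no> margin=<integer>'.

d = (18, 9),  |d|² = 405;  R = 7+3 = 10,  c = 405−10² = 305
v_rel = (11, 1),  |v_rel|² = 122;  v_rel·d = (11)·(18) + (1)·(9) = 207
122·t² − 414·t + 305 = 0  ⇒  m = 207² − 122·305 = 5639
m = 5639 > 0,  v_rel·d = 207 > 0  ⇒  inside

inside=yes margin=5639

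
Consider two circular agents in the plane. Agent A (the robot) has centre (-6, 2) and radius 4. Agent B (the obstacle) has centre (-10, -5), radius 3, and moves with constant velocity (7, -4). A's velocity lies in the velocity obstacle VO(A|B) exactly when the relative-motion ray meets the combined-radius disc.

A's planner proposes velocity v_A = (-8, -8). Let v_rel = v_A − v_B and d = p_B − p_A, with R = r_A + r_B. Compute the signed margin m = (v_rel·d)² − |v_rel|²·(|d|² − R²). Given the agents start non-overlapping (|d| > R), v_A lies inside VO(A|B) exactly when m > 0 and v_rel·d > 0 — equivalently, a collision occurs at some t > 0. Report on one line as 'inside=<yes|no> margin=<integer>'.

d = (-4, -7),  |d|² = 65;  R = 4+3 = 7,  c = 65−7² = 16
v_rel = (-15, -4),  |v_rel|² = 241;  v_rel·d = (-15)·(-4) + (-4)·(-7) = 88
241·t² − 176·t + 16 = 0  ⇒  m = 88² − 241·16 = 3888
m = 3888 > 0,  v_rel·d = 88 > 0  ⇒  inside

inside=yes margin=3888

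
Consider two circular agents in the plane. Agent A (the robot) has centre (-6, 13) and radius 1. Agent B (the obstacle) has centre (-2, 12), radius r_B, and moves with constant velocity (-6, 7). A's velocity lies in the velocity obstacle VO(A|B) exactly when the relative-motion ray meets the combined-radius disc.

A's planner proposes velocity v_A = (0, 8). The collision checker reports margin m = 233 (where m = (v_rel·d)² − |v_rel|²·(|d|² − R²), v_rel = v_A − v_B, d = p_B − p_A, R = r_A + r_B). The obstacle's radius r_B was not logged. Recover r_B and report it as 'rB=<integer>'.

m = 233
d = (4, -1);  v_rel = (6, 1),  |v_rel|² = 37
v_rel×d = (6)·(-1) − (1)·(4) = -10
since m = R²·37 − (-10)²:  R² = (100 + 233) / 37 = 9
R = √9 = 3  ⇒  r_B = 3 − 1 = 2

rB=2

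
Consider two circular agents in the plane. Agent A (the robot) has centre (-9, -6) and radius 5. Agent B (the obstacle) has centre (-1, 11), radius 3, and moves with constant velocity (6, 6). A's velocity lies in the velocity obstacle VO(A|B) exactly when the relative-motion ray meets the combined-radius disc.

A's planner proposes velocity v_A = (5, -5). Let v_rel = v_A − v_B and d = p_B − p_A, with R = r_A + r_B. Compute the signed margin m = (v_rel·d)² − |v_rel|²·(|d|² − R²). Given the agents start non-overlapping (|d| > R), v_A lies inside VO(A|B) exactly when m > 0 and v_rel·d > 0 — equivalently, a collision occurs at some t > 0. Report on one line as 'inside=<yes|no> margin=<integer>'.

d = (8, 17),  |d|² = 353;  R = 5+3 = 8,  c = 353−8² = 289
v_rel = (-1, -11),  |v_rel|² = 122;  v_rel·d = (-1)·(8) + (-11)·(17) = -195
122·t² + 390·t + 289 = 0  ⇒  m = (-195)² − 122·289 = 2767
m = 2767 > 0,  v_rel·d = -195 < 0  ⇒  outside

inside=no margin=2767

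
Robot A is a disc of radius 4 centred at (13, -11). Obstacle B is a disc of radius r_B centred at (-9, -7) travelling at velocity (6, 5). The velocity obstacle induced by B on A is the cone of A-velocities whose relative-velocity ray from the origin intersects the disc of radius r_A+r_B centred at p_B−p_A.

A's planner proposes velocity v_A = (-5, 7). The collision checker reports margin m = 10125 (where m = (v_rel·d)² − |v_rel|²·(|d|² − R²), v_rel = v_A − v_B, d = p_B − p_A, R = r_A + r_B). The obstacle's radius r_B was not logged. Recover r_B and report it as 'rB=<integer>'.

m = 10125
d = (-22, 4);  v_rel = (-11, 2),  |v_rel|² = 125
v_rel×d = (-11)·(4) − (2)·(-22) = 0
since m = R²·125 − 0²:  R² = (0 + 10125) / 125 = 81
R = √81 = 9  ⇒  r_B = 9 − 4 = 5

rB=5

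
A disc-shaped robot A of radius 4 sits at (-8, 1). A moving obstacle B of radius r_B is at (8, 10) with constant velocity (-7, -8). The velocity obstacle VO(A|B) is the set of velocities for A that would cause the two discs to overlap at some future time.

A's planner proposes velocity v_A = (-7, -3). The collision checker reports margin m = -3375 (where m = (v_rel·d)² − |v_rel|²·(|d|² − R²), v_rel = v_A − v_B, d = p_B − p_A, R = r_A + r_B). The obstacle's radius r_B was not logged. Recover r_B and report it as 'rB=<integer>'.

m = -3375
d = (16, 9);  v_rel = (0, 5),  |v_rel|² = 25
v_rel×d = (0)·(9) − (5)·(16) = -80
since m = R²·25 − (-80)²:  R² = (6400 + -3375) / 25 = 121
R = √121 = 11  ⇒  r_B = 11 − 4 = 7

rB=7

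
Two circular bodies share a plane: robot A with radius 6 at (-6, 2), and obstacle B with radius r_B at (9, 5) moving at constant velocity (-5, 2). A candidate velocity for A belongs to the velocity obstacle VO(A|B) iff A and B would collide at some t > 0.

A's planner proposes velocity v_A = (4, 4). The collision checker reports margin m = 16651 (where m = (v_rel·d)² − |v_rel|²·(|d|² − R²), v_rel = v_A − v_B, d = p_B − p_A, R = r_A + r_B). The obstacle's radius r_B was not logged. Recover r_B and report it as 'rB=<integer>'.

m = 16651
d = (15, 3);  v_rel = (9, 2),  |v_rel|² = 85
v_rel×d = (9)·(3) − (2)·(15) = -3
since m = R²·85 − (-3)²:  R² = (9 + 16651) / 85 = 196
R = √196 = 14  ⇒  r_B = 14 − 6 = 8

rB=8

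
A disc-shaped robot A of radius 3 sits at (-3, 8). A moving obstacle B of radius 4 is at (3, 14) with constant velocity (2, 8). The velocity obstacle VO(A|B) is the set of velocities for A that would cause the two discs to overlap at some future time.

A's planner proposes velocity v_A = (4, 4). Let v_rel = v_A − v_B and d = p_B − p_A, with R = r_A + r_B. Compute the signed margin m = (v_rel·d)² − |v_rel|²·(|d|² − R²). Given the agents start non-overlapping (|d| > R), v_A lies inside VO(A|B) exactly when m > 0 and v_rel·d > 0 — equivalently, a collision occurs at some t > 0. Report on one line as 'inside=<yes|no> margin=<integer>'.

d = (6, 6),  |d|² = 72;  R = 3+4 = 7,  c = 72−7² = 23
v_rel = (2, -4),  |v_rel|² = 20;  v_rel·d = (2)·(6) + (-4)·(6) = -12
20·t² + 24·t + 23 = 0  ⇒  m = (-12)² − 20·23 = -316
m = -316 < 0,  v_rel·d = -12 < 0  ⇒  outside

inside=no margin=-316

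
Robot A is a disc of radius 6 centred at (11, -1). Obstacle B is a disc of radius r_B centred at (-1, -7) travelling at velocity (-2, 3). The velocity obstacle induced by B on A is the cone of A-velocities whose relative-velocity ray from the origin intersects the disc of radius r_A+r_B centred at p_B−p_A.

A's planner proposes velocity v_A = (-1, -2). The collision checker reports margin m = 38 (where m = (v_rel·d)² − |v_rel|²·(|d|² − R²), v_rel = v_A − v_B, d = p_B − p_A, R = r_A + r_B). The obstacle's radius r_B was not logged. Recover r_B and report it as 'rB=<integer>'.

m = 38
d = (-12, -6);  v_rel = (1, -5),  |v_rel|² = 26
v_rel×d = (1)·(-6) − (-5)·(-12) = -66
since m = R²·26 − (-66)²:  R² = (4356 + 38) / 26 = 169
R = √169 = 13  ⇒  r_B = 13 − 6 = 7

rB=7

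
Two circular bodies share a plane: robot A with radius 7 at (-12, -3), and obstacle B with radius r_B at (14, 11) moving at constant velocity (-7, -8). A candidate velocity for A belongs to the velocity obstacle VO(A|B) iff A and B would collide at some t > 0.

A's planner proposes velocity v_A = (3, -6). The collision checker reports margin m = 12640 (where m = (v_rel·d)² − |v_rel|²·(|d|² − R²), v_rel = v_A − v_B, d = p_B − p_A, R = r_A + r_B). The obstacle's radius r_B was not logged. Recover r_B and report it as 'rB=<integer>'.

m = 12640
d = (26, 14);  v_rel = (10, 2),  |v_rel|² = 104
v_rel×d = (10)·(14) − (2)·(26) = 88
since m = R²·104 − 88²:  R² = (7744 + 12640) / 104 = 196
R = √196 = 14  ⇒  r_B = 14 − 7 = 7

rB=7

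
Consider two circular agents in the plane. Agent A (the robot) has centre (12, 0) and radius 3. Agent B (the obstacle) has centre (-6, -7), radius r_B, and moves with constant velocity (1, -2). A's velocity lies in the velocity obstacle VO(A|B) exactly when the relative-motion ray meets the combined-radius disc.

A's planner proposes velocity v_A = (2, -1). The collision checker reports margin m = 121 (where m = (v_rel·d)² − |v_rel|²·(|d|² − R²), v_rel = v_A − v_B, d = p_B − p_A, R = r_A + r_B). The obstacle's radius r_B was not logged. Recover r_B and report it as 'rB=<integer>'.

m = 121
d = (-18, -7);  v_rel = (1, 1),  |v_rel|² = 2
v_rel×d = (1)·(-7) − (1)·(-18) = 11
since m = R²·2 − 11²:  R² = (121 + 121) / 2 = 121
R = √121 = 11  ⇒  r_B = 11 − 3 = 8

rB=8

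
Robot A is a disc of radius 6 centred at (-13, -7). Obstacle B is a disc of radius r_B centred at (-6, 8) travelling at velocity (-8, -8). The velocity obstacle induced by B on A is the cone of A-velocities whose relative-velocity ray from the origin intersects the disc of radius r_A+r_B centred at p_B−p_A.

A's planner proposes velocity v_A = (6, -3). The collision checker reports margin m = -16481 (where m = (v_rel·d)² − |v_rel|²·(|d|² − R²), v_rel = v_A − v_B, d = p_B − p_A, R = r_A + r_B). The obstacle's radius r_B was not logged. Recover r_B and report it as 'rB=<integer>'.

m = -16481
d = (7, 15);  v_rel = (14, 5),  |v_rel|² = 221
v_rel×d = (14)·(15) − (5)·(7) = 175
since m = R²·221 − 175²:  R² = (30625 + -16481) / 221 = 64
R = √64 = 8  ⇒  r_B = 8 − 6 = 2

rB=2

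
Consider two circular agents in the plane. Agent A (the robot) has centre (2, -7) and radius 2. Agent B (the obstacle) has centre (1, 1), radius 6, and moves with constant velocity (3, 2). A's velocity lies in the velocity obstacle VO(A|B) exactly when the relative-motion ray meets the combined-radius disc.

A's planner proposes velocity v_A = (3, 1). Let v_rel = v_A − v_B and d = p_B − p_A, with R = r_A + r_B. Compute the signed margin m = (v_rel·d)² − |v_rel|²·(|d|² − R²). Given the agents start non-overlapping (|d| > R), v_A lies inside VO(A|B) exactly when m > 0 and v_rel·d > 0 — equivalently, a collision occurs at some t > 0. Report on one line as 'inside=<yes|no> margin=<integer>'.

d = (-1, 8),  |d|² = 65;  R = 2+6 = 8,  c = 65−8² = 1
v_rel = (0, -1),  |v_rel|² = 1;  v_rel·d = (0)·(-1) + (-1)·(8) = -8
1·t² + 16·t + 1 = 0  ⇒  m = (-8)² − 1·1 = 63
m = 63 > 0,  v_rel·d = -8 < 0  ⇒  outside

inside=no margin=63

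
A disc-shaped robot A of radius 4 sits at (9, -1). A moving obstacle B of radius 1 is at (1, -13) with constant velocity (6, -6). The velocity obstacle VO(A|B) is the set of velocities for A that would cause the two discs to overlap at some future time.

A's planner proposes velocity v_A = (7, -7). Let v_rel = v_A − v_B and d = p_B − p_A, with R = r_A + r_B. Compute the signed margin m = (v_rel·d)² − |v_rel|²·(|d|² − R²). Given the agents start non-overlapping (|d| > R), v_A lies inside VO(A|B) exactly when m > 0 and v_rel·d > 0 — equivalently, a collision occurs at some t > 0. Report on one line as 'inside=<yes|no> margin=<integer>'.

d = (-8, -12),  |d|² = 208;  R = 4+1 = 5,  c = 208−5² = 183
v_rel = (1, -1),  |v_rel|² = 2;  v_rel·d = (1)·(-8) + (-1)·(-12) = 4
2·t² − 8·t + 183 = 0  ⇒  m = 4² − 2·183 = -350
m = -350 < 0,  v_rel·d = 4 > 0  ⇒  outside

inside=no margin=-350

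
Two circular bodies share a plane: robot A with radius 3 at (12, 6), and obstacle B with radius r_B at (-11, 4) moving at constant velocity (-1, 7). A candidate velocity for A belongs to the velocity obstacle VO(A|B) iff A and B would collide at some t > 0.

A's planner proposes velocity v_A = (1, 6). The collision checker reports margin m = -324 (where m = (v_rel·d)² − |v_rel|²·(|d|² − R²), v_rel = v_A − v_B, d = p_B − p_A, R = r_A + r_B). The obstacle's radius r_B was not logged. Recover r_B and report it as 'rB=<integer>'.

m = -324
d = (-23, -2);  v_rel = (2, -1),  |v_rel|² = 5
v_rel×d = (2)·(-2) − (-1)·(-23) = -27
since m = R²·5 − (-27)²:  R² = (729 + -324) / 5 = 81
R = √81 = 9  ⇒  r_B = 9 − 3 = 6

rB=6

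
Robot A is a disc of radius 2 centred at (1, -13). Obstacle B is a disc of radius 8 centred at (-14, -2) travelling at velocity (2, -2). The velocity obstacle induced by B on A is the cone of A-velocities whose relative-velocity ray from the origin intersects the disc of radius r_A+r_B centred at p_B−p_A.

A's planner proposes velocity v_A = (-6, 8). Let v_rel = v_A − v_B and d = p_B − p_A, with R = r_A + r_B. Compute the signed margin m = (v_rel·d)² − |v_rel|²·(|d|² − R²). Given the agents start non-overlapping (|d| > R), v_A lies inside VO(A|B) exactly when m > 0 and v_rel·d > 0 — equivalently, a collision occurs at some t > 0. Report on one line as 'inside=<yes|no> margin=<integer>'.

d = (-15, 11),  |d|² = 346;  R = 2+8 = 10,  c = 346−10² = 246
v_rel = (-8, 10),  |v_rel|² = 164;  v_rel·d = (-8)·(-15) + (10)·(11) = 230
164·t² − 460·t + 246 = 0  ⇒  m = 230² − 164·246 = 12556
m = 12556 > 0,  v_rel·d = 230 > 0  ⇒  inside

inside=yes margin=12556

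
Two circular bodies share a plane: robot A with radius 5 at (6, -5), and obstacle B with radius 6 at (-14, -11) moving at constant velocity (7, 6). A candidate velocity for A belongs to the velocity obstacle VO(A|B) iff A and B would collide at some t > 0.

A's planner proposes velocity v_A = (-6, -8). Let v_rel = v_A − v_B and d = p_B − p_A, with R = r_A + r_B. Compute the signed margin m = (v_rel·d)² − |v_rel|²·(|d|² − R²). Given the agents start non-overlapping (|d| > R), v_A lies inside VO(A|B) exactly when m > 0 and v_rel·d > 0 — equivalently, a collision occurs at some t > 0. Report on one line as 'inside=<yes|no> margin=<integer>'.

d = (-20, -6),  |d|² = 436;  R = 5+6 = 11,  c = 436−11² = 315
v_rel = (-13, -14),  |v_rel|² = 365;  v_rel·d = (-13)·(-20) + (-14)·(-6) = 344
365·t² − 688·t + 315 = 0  ⇒  m = 344² − 365·315 = 3361
m = 3361 > 0,  v_rel·d = 344 > 0  ⇒  inside

inside=yes margin=3361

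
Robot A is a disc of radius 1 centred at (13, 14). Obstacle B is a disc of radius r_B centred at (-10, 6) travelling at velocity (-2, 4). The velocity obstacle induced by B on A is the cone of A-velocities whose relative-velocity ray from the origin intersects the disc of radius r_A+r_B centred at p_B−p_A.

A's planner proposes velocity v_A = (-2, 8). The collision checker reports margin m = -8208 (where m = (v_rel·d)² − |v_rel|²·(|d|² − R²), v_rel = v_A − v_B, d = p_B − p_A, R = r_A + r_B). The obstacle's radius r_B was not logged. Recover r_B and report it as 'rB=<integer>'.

m = -8208
d = (-23, -8);  v_rel = (0, 4),  |v_rel|² = 16
v_rel×d = (0)·(-8) − (4)·(-23) = 92
since m = R²·16 − 92²:  R² = (8464 + -8208) / 16 = 16
R = √16 = 4  ⇒  r_B = 4 − 1 = 3

rB=3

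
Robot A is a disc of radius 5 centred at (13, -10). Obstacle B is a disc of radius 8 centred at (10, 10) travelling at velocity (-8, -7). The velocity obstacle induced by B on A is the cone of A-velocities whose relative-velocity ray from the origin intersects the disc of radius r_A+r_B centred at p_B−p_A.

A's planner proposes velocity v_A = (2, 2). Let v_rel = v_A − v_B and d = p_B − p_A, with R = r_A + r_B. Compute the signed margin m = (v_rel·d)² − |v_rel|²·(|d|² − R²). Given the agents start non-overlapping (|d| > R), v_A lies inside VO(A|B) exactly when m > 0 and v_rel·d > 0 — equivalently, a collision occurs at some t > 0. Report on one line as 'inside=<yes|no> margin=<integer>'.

d = (-3, 20),  |d|² = 409;  R = 5+8 = 13,  c = 409−13² = 240
v_rel = (10, 9),  |v_rel|² = 181;  v_rel·d = (10)·(-3) + (9)·(20) = 150
181·t² − 300·t + 240 = 0  ⇒  m = 150² − 181·240 = -20940
m = -20940 < 0,  v_rel·d = 150 > 0  ⇒  outside

inside=no margin=-20940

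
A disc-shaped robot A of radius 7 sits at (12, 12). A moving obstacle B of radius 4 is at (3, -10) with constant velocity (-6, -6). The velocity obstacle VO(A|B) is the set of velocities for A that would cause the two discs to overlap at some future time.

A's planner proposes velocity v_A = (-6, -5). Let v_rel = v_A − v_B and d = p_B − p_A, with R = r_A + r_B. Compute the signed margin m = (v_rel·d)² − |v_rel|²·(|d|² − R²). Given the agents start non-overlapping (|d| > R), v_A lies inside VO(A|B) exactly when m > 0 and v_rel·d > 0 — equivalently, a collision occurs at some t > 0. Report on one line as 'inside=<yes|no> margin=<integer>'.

d = (-9, -22),  |d|² = 565;  R = 7+4 = 11,  c = 565−11² = 444
v_rel = (0, 1),  |v_rel|² = 1;  v_rel·d = (0)·(-9) + (1)·(-22) = -22
1·t² + 44·t + 444 = 0  ⇒  m = (-22)² − 1·444 = 40
m = 40 > 0,  v_rel·d = -22 < 0  ⇒  outside

inside=no margin=40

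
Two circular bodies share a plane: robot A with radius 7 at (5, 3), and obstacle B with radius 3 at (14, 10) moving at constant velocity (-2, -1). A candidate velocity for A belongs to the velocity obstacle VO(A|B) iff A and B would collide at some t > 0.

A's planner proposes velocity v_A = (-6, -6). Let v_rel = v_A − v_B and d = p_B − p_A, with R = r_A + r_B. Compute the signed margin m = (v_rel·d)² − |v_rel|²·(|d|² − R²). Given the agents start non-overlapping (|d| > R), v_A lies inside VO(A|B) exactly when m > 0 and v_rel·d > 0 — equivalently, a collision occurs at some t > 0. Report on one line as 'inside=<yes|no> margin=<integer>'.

d = (9, 7),  |d|² = 130;  R = 7+3 = 10,  c = 130−10² = 30
v_rel = (-4, -5),  |v_rel|² = 41;  v_rel·d = (-4)·(9) + (-5)·(7) = -71
41·t² + 142·t + 30 = 0  ⇒  m = (-71)² − 41·30 = 3811
m = 3811 > 0,  v_rel·d = -71 < 0  ⇒  outside

inside=no margin=3811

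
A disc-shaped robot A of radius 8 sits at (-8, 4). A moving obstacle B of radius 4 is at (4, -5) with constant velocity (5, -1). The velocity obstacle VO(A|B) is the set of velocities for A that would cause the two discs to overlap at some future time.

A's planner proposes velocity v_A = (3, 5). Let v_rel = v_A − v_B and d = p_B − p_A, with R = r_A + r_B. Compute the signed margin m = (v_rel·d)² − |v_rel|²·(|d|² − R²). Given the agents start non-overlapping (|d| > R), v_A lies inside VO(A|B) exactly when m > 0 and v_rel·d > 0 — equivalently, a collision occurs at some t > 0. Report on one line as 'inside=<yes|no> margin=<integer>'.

d = (12, -9),  |d|² = 225;  R = 8+4 = 12,  c = 225−12² = 81
v_rel = (-2, 6),  |v_rel|² = 40;  v_rel·d = (-2)·(12) + (6)·(-9) = -78
40·t² + 156·t + 81 = 0  ⇒  m = (-78)² − 40·81 = 2844
m = 2844 > 0,  v_rel·d = -78 < 0  ⇒  outside

inside=no margin=2844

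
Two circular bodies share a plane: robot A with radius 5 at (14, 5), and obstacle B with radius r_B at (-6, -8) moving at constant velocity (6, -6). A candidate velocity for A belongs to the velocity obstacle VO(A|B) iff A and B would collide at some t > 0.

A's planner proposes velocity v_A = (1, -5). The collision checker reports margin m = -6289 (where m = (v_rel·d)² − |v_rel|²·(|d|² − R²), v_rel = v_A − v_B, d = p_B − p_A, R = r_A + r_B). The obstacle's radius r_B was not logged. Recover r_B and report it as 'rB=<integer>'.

m = -6289
d = (-20, -13);  v_rel = (-5, 1),  |v_rel|² = 26
v_rel×d = (-5)·(-13) − (1)·(-20) = 85
since m = R²·26 − 85²:  R² = (7225 + -6289) / 26 = 36
R = √36 = 6  ⇒  r_B = 6 − 5 = 1

rB=1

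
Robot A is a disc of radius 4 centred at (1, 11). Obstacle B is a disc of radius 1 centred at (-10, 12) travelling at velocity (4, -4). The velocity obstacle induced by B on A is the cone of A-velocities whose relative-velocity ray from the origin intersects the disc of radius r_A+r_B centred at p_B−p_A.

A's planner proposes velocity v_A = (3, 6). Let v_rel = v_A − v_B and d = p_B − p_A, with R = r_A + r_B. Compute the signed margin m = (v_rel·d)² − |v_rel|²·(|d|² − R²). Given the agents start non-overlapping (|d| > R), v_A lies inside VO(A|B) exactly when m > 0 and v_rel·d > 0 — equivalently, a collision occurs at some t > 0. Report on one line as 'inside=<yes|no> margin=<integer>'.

d = (-11, 1),  |d|² = 122;  R = 4+1 = 5,  c = 122−5² = 97
v_rel = (-1, 10),  |v_rel|² = 101;  v_rel·d = (-1)·(-11) + (10)·(1) = 21
101·t² − 42·t + 97 = 0  ⇒  m = 21² − 101·97 = -9356
m = -9356 < 0,  v_rel·d = 21 > 0  ⇒  outside

inside=no margin=-9356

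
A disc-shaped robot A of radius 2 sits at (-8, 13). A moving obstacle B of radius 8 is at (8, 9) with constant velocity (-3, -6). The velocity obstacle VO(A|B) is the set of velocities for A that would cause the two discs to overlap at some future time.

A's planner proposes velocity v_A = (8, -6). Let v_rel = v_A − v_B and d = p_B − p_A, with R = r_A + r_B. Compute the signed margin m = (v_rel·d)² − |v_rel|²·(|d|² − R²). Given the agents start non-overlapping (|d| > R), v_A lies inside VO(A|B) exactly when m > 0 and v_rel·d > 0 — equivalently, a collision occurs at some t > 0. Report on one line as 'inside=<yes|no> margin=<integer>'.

d = (16, -4),  |d|² = 272;  R = 2+8 = 10,  c = 272−10² = 172
v_rel = (11, 0),  |v_rel|² = 121;  v_rel·d = (11)·(16) + (0)·(-4) = 176
121·t² − 352·t + 172 = 0  ⇒  m = 176² − 121·172 = 10164
m = 10164 > 0,  v_rel·d = 176 > 0  ⇒  inside

inside=yes margin=10164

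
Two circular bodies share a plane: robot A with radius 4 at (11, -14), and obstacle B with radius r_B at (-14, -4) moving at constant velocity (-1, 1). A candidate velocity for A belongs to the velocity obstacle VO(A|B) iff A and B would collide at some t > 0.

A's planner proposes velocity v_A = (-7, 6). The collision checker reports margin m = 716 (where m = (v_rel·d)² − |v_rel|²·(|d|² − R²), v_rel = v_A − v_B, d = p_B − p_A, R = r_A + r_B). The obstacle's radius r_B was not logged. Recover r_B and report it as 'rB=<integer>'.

m = 716
d = (-25, 10);  v_rel = (-6, 5),  |v_rel|² = 61
v_rel×d = (-6)·(10) − (5)·(-25) = 65
since m = R²·61 − 65²:  R² = (4225 + 716) / 61 = 81
R = √81 = 9  ⇒  r_B = 9 − 4 = 5

rB=5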